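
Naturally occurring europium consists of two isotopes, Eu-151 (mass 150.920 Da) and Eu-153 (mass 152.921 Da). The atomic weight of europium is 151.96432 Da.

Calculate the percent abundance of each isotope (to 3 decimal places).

Eu-151: 47.810%, Eu-153: 52.190%

With x = fraction of Eu-151 (so Eu-153 is 1 − x):
150.920·x + 152.921·(1 − x) = 151.96432
(150.920 − 152.921)·x = 151.96432 − 152.921
x = -0.95668 / -2.001 = 0.47810 → 47.810% Eu-151, 52.190% Eu-153.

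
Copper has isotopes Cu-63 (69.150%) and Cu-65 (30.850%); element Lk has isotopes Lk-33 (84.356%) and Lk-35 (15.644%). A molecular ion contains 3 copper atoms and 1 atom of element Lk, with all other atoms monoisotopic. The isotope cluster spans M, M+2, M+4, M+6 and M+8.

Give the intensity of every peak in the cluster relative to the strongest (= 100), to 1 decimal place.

65.6 : 100.0 : 55.5 : 13.1 : 1.1

Copper pattern (n=3): 0.33065611 : 0.44254842 : 0.19743483 : 0.02936064
Element Lk pattern (n=1): 0.84356 : 0.15644
Convolve the two distributions (both contribute in 2-u steps):
  M: 0.33065611×0.84356 = 0.278928
  M+2: 0.33065611×0.15644 + 0.44254842×0.84356 = 0.425044
  M+4: 0.44254842×0.15644 + 0.19743483×0.84356 = 0.235780
  M+6: 0.19743483×0.15644 + 0.02936064×0.84356 = 0.055654
  M+8: 0.02936064×0.15644 = 0.004593
Scale to base peak (0.425044) = 100: 65.6 : 100.0 : 55.5 : 13.1 : 1.1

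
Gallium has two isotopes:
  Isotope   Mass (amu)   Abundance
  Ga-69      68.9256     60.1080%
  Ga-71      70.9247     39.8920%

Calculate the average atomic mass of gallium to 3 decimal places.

69.723 amu

Ar = Σ fᵢ·mᵢ = 0.601080 × 68.9256 + 0.398920 × 70.9247
= 41.42980 + 28.29328 = 69.72308 amu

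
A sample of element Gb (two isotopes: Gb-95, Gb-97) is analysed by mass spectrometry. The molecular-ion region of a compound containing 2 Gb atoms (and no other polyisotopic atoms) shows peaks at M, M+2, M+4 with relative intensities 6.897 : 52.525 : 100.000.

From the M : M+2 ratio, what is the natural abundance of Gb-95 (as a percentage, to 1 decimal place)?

20.8%

Write p for the Gb-95 fraction. I(M+2)/I(M) = [C(2,1)·p^1·(1−p)] / p^2 = 2·(1−p)/p = 52.525/6.897 = 7.6156
(1−p)/p = 7.6156/2 = 3.8078  ⇒  p = 1/(1 + 3.8078) = 0.2080
Gb-95: 20.8%, Gb-97: 79.2%.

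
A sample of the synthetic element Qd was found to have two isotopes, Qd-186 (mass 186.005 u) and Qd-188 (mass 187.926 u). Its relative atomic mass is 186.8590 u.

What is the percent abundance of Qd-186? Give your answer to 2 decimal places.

55.54%

Let x be the fractional abundance of Qd-186; then Qd-188 has abundance 1 − x.
186.005·x + 187.926·(1 − x) = 186.8590
(186.005 − 187.926)·x = 186.8590 − 187.926
x = -1.0670 / -1.921 = 0.55544 → 55.54% Qd-186, 44.46% Qd-188.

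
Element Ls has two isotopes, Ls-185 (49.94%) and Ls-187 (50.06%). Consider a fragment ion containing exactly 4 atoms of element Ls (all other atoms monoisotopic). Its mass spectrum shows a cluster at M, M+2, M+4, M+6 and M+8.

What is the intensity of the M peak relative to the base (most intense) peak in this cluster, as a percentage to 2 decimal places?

(0.4994 + 0.5006)^4 gives M 0.0622, M+2 0.2494, M+4 0.3750, M+6 0.2506, M+8 0.0628; the largest is M+4.
P(M+4) = C(4,2) × 0.4994^2 × 0.5006^2 = 6 × 0.24940036 × 0.25060036 = 0.374999 (base)
P(M) = C(4,0) × 0.4994^4 × 0.5006^0 = 1 × 0.06220054 × 1.0000 = 0.062201
Relative intensity = 0.062201 / 0.374999 × 100 = 16.59

16.59%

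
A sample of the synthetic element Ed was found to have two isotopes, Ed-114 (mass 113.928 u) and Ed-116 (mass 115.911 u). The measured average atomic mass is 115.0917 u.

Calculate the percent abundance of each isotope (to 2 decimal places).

Ed-114: 41.32%, Ed-116: 58.68%

Writing the weighted mean with unknown fraction x of Ed-114:
113.928·x + 115.911·(1 − x) = 115.0917
(113.928 − 115.911)·x = 115.0917 − 115.911
x = -0.8193 / -1.983 = 0.41316 → 41.32% Ed-114, 58.68% Ed-116.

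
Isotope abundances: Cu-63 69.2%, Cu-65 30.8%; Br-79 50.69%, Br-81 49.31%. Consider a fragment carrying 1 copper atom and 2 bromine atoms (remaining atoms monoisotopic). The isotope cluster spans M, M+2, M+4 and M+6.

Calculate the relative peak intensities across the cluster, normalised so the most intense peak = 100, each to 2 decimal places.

41.83 : 100.00 : 75.81 : 17.62

Copper pattern (n=1): 0.6920 : 0.3080
Bromine pattern (n=2): 0.25694761 : 0.49990478 : 0.24314761
Convolve the two distributions (both contribute in 2-u steps):
  M: 0.6920×0.25694761 = 0.177808
  M+2: 0.6920×0.49990478 + 0.3080×0.25694761 = 0.425074
  M+4: 0.6920×0.24314761 + 0.3080×0.49990478 = 0.322229
  M+6: 0.3080×0.24314761 = 0.074889
Scale to base peak (0.425074) = 100: 41.83 : 100.00 : 75.81 : 17.62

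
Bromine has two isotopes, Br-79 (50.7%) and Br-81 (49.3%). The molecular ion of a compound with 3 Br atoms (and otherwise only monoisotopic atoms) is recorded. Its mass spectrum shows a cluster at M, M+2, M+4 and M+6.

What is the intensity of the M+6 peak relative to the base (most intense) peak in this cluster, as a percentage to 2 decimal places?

31.52%

(0.507 + 0.493)^3 gives M 0.1303, M+2 0.3802, M+4 0.3697, M+6 0.1198; the largest is M+2.
P(M+2) = C(3,1) × 0.507^2 × 0.493^1 = 3 × 0.257049 × 0.4930 = 0.380175 (base)
P(M+6) = C(3,3) × 0.507^0 × 0.493^3 = 1 × 1.0000 × 0.11982316 = 0.119823
Relative intensity = 0.119823 / 0.380175 × 100 = 31.52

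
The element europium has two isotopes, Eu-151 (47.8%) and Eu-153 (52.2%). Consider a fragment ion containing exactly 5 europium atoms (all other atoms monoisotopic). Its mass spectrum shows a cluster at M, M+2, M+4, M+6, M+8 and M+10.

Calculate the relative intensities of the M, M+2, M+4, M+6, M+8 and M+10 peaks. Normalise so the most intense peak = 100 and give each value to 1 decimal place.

7.7 : 41.9 : 91.6 : 100.0 : 54.6 : 11.9

Expanding (0.478 + 0.522)^5:
P(M) = 0.478^5 = 0.024954
P(M+2) = 5 × 0.478^4 × 0.522^1 = 0.136255
P(M+4) = 10 × 0.478^3 × 0.522^2 = 0.297594
P(M+6) = 10 × 0.478^2 × 0.522^3 = 0.324988
P(M+8) = 5 × 0.478^1 × 0.522^4 = 0.177452
P(M+10) = 0.522^5 = 0.038757
The M+6 peak is largest (0.324988); scaling to 100 gives 7.7 : 41.9 : 91.6 : 100.0 : 54.6 : 11.9.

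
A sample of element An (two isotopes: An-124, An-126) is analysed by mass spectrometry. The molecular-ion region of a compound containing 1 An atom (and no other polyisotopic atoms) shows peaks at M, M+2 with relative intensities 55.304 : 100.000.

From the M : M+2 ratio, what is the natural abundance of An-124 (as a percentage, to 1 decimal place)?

If p is the fraction of An that is An-124, then I(M+2)/I(M) = [C(1,1)·p^0·(1−p)] / p^1 = 1·(1−p)/p = 100.000/55.304 = 1.8082
(1−p)/p = 1.8082/1 = 1.8082  ⇒  p = 1/(1 + 1.8082) = 0.3561
An-124: 35.6%, An-126: 64.4%.

35.6%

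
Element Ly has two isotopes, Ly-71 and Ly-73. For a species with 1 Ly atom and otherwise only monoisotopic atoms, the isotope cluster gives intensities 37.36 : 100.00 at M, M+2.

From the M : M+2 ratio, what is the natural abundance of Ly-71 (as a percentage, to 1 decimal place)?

27.2%

If p is the fraction of Ly that is Ly-71, then I(M+2)/I(M) = [C(1,1)·p^0·(1−p)] / p^1 = 1·(1−p)/p = 100.00/37.36 = 2.6767
(1−p)/p = 2.6767/1 = 2.6767  ⇒  p = 1/(1 + 2.6767) = 0.2720
Ly-71: 27.2%, Ly-73: 72.8%.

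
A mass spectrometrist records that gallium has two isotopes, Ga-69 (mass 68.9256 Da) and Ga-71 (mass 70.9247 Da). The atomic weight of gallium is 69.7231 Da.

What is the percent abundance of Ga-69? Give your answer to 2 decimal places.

60.11%

With x = fraction of Ga-69 (so Ga-71 is 1 − x):
68.9256·x + 70.9247·(1 − x) = 69.7231
(68.9256 − 70.9247)·x = 69.7231 − 70.9247
x = -1.2016 / -1.9991 = 0.60107 → 60.11% Ga-69, 39.89% Ga-71.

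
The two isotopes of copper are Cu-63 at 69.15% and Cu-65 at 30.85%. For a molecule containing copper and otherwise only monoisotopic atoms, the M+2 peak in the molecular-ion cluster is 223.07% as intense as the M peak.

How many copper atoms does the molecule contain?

For n independent Cu atoms, I(M+2)/I(M) = n · (abundance Cu-65) / (abundance Cu-63) = n · 0.3085/0.6915.
n = 2.2307 × 0.6915/0.3085 = 5.00 ≈ 5

5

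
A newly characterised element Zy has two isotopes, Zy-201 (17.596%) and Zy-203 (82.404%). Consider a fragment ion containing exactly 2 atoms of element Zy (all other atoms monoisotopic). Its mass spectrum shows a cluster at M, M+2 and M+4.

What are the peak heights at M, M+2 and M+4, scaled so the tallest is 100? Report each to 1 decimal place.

Expanding (0.17596 + 0.82404)^2:
P(M) = 0.17596^2 = 0.030962
P(M+2) = 2 × 0.17596^1 × 0.82404^1 = 0.289996
P(M+4) = 0.82404^2 = 0.679042
The M+4 peak is largest (0.679042); scaling to 100 gives 4.6 : 42.7 : 100.0.

4.6 : 42.7 : 100.0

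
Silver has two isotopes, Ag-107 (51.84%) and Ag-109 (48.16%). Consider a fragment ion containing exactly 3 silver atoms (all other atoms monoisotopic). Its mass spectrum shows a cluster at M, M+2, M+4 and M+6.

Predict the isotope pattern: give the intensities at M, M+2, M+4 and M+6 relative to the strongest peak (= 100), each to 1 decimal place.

Expanding (0.5184 + 0.4816)^3:
P(M) = 0.5184^3 = 0.139314
P(M+2) = 3 × 0.5184^2 × 0.4816^1 = 0.388273
P(M+4) = 3 × 0.5184^1 × 0.4816^2 = 0.360711
P(M+6) = 0.4816^3 = 0.111702
The M+2 peak is largest (0.388273); scaling to 100 gives 35.9 : 100.0 : 92.9 : 28.8.

35.9 : 100.0 : 92.9 : 28.8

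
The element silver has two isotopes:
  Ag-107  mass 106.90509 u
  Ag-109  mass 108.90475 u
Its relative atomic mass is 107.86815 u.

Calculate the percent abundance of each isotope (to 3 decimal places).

Writing the weighted mean with unknown fraction x of Ag-107:
106.90509·x + 108.90475·(1 − x) = 107.86815
(106.90509 − 108.90475)·x = 107.86815 − 108.90475
x = -1.03660 / -1.99966 = 0.51839 → 51.839% Ag-107, 48.161% Ag-109.

Ag-107: 51.839%, Ag-109: 48.161%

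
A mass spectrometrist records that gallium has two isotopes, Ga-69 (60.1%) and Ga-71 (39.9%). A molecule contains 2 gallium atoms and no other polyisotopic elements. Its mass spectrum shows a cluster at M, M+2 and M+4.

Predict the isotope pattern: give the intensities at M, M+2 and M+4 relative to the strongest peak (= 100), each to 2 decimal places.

75.31 : 100.00 : 33.19

Expanding (0.601 + 0.399)^2:
P(M) = 0.601^2 = 0.361201
P(M+2) = 2 × 0.601^1 × 0.399^1 = 0.479598
P(M+4) = 0.399^2 = 0.159201
The M+2 peak is largest (0.479598); scaling to 100 gives 75.31 : 100.00 : 33.19.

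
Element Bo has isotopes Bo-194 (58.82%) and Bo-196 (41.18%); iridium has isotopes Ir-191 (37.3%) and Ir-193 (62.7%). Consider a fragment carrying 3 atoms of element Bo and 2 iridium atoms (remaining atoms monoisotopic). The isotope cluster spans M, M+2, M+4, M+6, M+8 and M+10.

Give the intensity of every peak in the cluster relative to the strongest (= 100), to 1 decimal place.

8.8 : 48.1 : 100.0 : 98.8 : 46.7 : 8.5

Element Bo pattern (n=3): 0.20350499 : 0.42742275 : 0.29923953 : 0.06983273
Iridium pattern (n=2): 0.139129 : 0.467742 : 0.393129
Convolve the two distributions (both contribute in 2-u steps):
  M: 0.20350499×0.139129 = 0.028313
  M+2: 0.20350499×0.467742 + 0.42742275×0.139129 = 0.154655
  M+4: 0.20350499×0.393129 + 0.42742275×0.467742 + 0.29923953×0.139129 = 0.321560
  M+6: 0.42742275×0.393129 + 0.29923953×0.467742 + 0.06983273×0.139129 = 0.317715
  M+8: 0.29923953×0.393129 + 0.06983273×0.467742 = 0.150303
  M+10: 0.06983273×0.393129 = 0.027453
Scale to base peak (0.321560) = 100: 8.8 : 48.1 : 100.0 : 98.8 : 46.7 : 8.5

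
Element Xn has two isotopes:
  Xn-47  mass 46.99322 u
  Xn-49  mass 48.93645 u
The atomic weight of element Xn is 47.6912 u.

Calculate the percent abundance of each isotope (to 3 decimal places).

Xn-47: 64.081%, Xn-49: 35.919%

Let x be the fractional abundance of Xn-47; then Xn-49 has abundance 1 − x.
46.99322·x + 48.93645·(1 − x) = 47.6912
(46.99322 − 48.93645)·x = 47.6912 − 48.93645
x = -1.24525 / -1.94323 = 0.64081 → 64.081% Xn-47, 35.919% Xn-49.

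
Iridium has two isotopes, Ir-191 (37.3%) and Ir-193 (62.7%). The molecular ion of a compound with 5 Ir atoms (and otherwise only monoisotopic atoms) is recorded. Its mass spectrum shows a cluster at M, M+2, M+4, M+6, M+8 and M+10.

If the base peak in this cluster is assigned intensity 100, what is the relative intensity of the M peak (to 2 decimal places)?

Term probabilities: M 0.0072, M+2 0.0607, M+4 0.2040, M+6 0.3429, M+8 0.2882, M+10 0.0969. Base peak = M+6.
P(M+6) = C(5,3) × 0.373^2 × 0.627^3 = 10 × 0.139129 × 0.24649188 = 0.342942 (base)
P(M) = C(5,0) × 0.373^5 × 0.627^0 = 1 × 0.00722012 × 1.0000 = 0.007220
Relative intensity = 0.007220 / 0.342942 × 100 = 2.11

2.11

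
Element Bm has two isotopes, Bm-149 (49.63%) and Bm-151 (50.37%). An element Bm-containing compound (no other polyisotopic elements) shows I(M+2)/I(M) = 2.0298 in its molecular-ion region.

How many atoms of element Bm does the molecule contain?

The M+2/M ratio from n Bm atoms is n · q/p = n · 0.5037/0.4963.
n = 2.0298 × 0.4963/0.5037 = 2.00 ≈ 2

2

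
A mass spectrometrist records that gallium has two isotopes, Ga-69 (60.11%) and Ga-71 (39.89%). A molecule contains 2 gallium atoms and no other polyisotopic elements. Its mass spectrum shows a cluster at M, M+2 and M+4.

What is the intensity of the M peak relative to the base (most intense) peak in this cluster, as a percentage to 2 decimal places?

Term probabilities: M 0.3613, M+2 0.4796, M+4 0.1591. Base peak = M+2.
P(M+2) = C(2,1) × 0.6011^1 × 0.3989^1 = 2 × 0.6011 × 0.3989 = 0.479558 (base)
P(M) = C(2,0) × 0.6011^2 × 0.3989^0 = 1 × 0.36132121 × 1.0000 = 0.361321
Relative intensity = 0.361321 / 0.479558 × 100 = 75.34

75.34%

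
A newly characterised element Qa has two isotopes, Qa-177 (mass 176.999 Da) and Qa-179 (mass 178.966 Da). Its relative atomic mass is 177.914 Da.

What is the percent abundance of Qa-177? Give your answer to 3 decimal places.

Let x be the fractional abundance of Qa-177; then Qa-179 has abundance 1 − x.
176.999·x + 178.966·(1 − x) = 177.914
(176.999 − 178.966)·x = 177.914 − 178.966
x = -1.052 / -1.967 = 0.53482 → 53.482% Qa-177, 46.518% Qa-179.

53.482%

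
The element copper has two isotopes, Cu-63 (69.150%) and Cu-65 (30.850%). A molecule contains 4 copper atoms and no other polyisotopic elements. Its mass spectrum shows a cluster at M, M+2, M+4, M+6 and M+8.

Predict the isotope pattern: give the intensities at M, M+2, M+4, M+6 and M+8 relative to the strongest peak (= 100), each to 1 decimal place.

56.0 : 100.0 : 66.9 : 19.9 : 2.2

Each Cu atom is independently Cu-63 (p = 0.69150) or Cu-65 (q = 0.30850); the cluster is the binomial expansion (p + q)^4.
P(M) = 0.69150^4 = 0.228649
P(M+2) = 4 × 0.69150^3 × 0.30850^1 = 0.408030
P(M+4) = 6 × 0.69150^2 × 0.30850^2 = 0.273052
P(M+6) = 4 × 0.69150^1 × 0.30850^3 = 0.081212
P(M+8) = 0.30850^4 = 0.009058
The M+2 peak is largest (0.408030); scaling to 100 gives 56.0 : 100.0 : 66.9 : 19.9 : 2.2.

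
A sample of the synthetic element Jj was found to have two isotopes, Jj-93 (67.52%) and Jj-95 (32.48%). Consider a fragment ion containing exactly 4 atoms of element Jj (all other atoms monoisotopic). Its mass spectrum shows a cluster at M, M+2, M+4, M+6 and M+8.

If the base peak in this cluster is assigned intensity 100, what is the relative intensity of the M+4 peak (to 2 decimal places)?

72.16

(0.6752 + 0.3248)^4 gives M 0.2078, M+2 0.3999, M+4 0.2886, M+6 0.0925, M+8 0.0111; the largest is M+2.
P(M+2) = C(4,1) × 0.6752^3 × 0.3248^1 = 4 × 0.30782033 × 0.3248 = 0.399920 (base)
P(M+4) = C(4,2) × 0.6752^2 × 0.3248^2 = 6 × 0.45589504 × 0.10549504 = 0.288568
Relative intensity = 0.288568 / 0.399920 × 100 = 72.16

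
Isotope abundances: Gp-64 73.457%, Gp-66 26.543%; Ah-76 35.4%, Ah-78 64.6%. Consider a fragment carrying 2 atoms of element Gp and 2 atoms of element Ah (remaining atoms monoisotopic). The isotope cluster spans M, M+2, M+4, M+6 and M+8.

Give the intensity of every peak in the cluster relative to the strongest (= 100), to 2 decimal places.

Element Gp pattern (n=2): 0.53959308 : 0.38995383 : 0.07045308
Element Ah pattern (n=2): 0.125316 : 0.457368 : 0.417316
Convolve the two distributions (both contribute in 2-u steps):
  M: 0.53959308×0.125316 = 0.067620
  M+2: 0.53959308×0.457368 + 0.38995383×0.125316 = 0.295660
  M+4: 0.53959308×0.417316 + 0.38995383×0.457368 + 0.07045308×0.125316 = 0.412362
  M+6: 0.38995383×0.417316 + 0.07045308×0.457368 = 0.194957
  M+8: 0.07045308×0.417316 = 0.029401
Scale to base peak (0.412362) = 100: 16.40 : 71.70 : 100.00 : 47.28 : 7.13

16.40 : 71.70 : 100.00 : 47.28 : 7.13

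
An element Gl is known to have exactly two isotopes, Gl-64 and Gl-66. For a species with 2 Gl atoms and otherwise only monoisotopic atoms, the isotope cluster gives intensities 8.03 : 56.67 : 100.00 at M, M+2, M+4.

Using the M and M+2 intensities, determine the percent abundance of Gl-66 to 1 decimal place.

77.9%

Write p for the Gl-64 fraction. I(M+2)/I(M) = [C(2,1)·p^1·(1−p)] / p^2 = 2·(1−p)/p = 56.67/8.03 = 7.0573
(1−p)/p = 7.0573/2 = 3.5286  ⇒  p = 1/(1 + 3.5286) = 0.2208
Gl-64: 22.1%, Gl-66: 77.9%.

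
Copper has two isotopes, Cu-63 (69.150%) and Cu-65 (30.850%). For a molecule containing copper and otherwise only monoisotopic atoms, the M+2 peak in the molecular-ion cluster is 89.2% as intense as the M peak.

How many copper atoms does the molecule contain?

2

The M+2/M ratio from n Cu atoms is n · q/p = n · 0.30850/0.69150.
n = 0.892 × 0.69150/0.30850 = 2.00 ≈ 2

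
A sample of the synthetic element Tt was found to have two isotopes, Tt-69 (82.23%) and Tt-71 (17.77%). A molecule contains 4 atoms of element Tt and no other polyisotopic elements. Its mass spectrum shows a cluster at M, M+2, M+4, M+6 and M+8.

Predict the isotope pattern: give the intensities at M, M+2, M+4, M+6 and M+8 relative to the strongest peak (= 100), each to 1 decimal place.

100.0 : 86.4 : 28.0 : 4.0 : 0.2

The 4 Tt atoms are independent, so intensities follow the terms of (0.8223 + 0.1777)^4.
P(M) = 0.8223^4 = 0.457216
P(M+2) = 4 × 0.8223^3 × 0.1777^1 = 0.395219
P(M+4) = 6 × 0.8223^2 × 0.1777^2 = 0.128111
P(M+6) = 4 × 0.8223^1 × 0.1777^3 = 0.018457
P(M+8) = 0.1777^4 = 0.000997
The M peak is largest (0.457216); scaling to 100 gives 100.0 : 86.4 : 28.0 : 4.0 : 0.2.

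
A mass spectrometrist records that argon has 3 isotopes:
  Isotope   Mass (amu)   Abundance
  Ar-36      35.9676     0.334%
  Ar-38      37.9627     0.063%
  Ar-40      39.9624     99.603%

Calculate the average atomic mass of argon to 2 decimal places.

39.95 amu

Ar = Σ fᵢ·mᵢ = 0.00334 × 35.9676 + 0.00063 × 37.9627 + 0.99603 × 39.9624
= 0.12013 + 0.02392 + 39.80375 = 39.94780 amu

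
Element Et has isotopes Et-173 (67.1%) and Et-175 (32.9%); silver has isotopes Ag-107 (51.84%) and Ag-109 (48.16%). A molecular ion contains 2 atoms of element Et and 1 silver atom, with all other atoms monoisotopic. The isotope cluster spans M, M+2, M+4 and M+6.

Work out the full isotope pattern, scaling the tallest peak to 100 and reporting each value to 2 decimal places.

52.37 : 100.00 : 60.30 : 11.70

Element Et pattern (n=2): 0.450241 : 0.441518 : 0.108241
Silver pattern (n=1): 0.5184 : 0.4816
Convolve the two distributions (both contribute in 2-u steps):
  M: 0.450241×0.5184 = 0.233405
  M+2: 0.450241×0.4816 + 0.441518×0.5184 = 0.445719
  M+4: 0.441518×0.4816 + 0.108241×0.5184 = 0.268747
  M+6: 0.108241×0.4816 = 0.052129
Scale to base peak (0.445719) = 100: 52.37 : 100.00 : 60.30 : 11.70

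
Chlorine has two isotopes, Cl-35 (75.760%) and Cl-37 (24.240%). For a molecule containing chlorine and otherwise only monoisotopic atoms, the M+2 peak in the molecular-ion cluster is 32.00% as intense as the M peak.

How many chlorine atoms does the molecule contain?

For n independent Cl atoms, I(M+2)/I(M) = n · (abundance Cl-37) / (abundance Cl-35) = n · 0.24240/0.75760.
n = 0.3200 × 0.75760/0.24240 = 1.00 ≈ 1

1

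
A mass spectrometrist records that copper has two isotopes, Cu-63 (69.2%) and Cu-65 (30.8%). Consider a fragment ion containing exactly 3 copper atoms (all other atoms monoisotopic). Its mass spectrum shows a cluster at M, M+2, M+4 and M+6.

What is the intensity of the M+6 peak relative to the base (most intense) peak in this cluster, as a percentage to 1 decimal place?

6.6%

Term probabilities: M 0.3314, M+2 0.4425, M+4 0.1969, M+6 0.0292. Base peak = M+2.
P(M+2) = C(3,1) × 0.692^2 × 0.308^1 = 3 × 0.478864 × 0.3080 = 0.442470 (base)
P(M+6) = C(3,3) × 0.692^0 × 0.308^3 = 1 × 1.0000 × 0.02921811 = 0.029218
Relative intensity = 0.029218 / 0.442470 × 100 = 6.6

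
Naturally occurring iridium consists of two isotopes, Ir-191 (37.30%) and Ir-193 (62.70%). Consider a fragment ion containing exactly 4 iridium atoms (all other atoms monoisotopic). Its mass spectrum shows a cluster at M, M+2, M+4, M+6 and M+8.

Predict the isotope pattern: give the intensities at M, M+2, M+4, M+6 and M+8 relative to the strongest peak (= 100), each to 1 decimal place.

5.3 : 35.4 : 89.2 : 100.0 : 42.0

The 4 Ir atoms are independent, so intensities follow the terms of (0.3730 + 0.6270)^4.
P(M) = 0.3730^4 = 0.019357
P(M+2) = 4 × 0.3730^3 × 0.6270^1 = 0.130153
P(M+4) = 6 × 0.3730^2 × 0.6270^2 = 0.328174
P(M+6) = 4 × 0.3730^1 × 0.6270^3 = 0.367766
P(M+8) = 0.6270^4 = 0.154550
The M+6 peak is largest (0.367766); scaling to 100 gives 5.3 : 35.4 : 89.2 : 100.0 : 42.0.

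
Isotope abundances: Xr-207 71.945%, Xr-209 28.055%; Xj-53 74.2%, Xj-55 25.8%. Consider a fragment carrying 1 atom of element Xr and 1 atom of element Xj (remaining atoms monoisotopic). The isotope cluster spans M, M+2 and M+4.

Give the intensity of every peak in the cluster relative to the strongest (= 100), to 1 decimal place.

100.0 : 73.8 : 13.6

Element Xr pattern (n=1): 0.71945 : 0.28055
Element Xj pattern (n=1): 0.7420 : 0.2580
Convolve the two distributions (both contribute in 2-u steps):
  M: 0.71945×0.7420 = 0.533832
  M+2: 0.71945×0.2580 + 0.28055×0.7420 = 0.393786
  M+4: 0.28055×0.2580 = 0.072382
Scale to base peak (0.533832) = 100: 100.0 : 73.8 : 13.6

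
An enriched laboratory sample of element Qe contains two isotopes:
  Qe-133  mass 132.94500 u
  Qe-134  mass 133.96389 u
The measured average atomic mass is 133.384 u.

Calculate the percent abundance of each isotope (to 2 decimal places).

Let x be the fractional abundance of Qe-133; then Qe-134 has abundance 1 − x.
132.94500·x + 133.96389·(1 − x) = 133.384
(132.94500 − 133.96389)·x = 133.384 − 133.96389
x = -0.57989 / -1.01889 = 0.56914 → 56.91% Qe-133, 43.09% Qe-134.

Qe-133: 56.91%, Qe-134: 43.09%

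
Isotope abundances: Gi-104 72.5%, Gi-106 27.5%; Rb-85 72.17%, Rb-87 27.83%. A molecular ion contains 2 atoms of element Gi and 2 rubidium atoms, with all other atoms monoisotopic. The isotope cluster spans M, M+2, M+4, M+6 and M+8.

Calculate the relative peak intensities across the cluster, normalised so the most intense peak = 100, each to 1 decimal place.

Element Gi pattern (n=2): 0.525625 : 0.39875 : 0.075625
Rubidium pattern (n=2): 0.52085089 : 0.40169822 : 0.07745089
Convolve the two distributions (both contribute in 2-u steps):
  M: 0.525625×0.52085089 = 0.273772
  M+2: 0.525625×0.40169822 + 0.39875×0.52085089 = 0.418832
  M+4: 0.525625×0.07745089 + 0.39875×0.40169822 + 0.075625×0.52085089 = 0.240277
  M+6: 0.39875×0.07745089 + 0.075625×0.40169822 = 0.061262
  M+8: 0.075625×0.07745089 = 0.005857
Scale to base peak (0.418832) = 100: 65.4 : 100.0 : 57.4 : 14.6 : 1.4

65.4 : 100.0 : 57.4 : 14.6 : 1.4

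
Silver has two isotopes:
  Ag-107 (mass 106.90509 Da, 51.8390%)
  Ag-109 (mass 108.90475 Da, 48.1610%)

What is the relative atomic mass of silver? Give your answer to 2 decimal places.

Average mass = Σ (abundance × isotope mass) = 0.518390 × 106.90509 + 0.481610 × 108.90475
= 55.418530 + 52.449617 = 107.868147 Da

107.87 Da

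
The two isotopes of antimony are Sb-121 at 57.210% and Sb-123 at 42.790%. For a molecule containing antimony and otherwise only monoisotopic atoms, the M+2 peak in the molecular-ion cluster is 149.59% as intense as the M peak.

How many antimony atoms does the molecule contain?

For n independent Sb atoms, I(M+2)/I(M) = n · (abundance Sb-123) / (abundance Sb-121) = n · 0.42790/0.57210.
n = 1.4959 × 0.57210/0.42790 = 2.00 ≈ 2

2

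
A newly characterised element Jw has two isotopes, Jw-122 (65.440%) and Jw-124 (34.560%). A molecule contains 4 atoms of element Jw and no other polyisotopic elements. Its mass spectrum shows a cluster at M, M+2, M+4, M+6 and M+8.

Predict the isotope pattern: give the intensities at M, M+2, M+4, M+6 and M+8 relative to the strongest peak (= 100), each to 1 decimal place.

47.3 : 100.0 : 79.2 : 27.9 : 3.7

Expanding (0.65440 + 0.34560)^4:
P(M) = 0.65440^4 = 0.183389
P(M+2) = 4 × 0.65440^3 × 0.34560^1 = 0.387404
P(M+4) = 6 × 0.65440^2 × 0.34560^2 = 0.306892
P(M+6) = 4 × 0.65440^1 × 0.34560^3 = 0.108050
P(M+8) = 0.34560^4 = 0.014266
The M+2 peak is largest (0.387404); scaling to 100 gives 47.3 : 100.0 : 79.2 : 27.9 : 3.7.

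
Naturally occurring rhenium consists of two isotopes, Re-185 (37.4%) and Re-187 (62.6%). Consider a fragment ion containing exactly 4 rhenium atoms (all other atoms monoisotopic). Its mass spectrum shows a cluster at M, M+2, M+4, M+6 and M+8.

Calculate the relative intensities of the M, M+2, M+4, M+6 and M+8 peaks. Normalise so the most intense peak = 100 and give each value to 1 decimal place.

Expanding (0.374 + 0.626)^4:
P(M) = 0.374^4 = 0.019565
P(M+2) = 4 × 0.374^3 × 0.626^1 = 0.130993
P(M+4) = 6 × 0.374^2 × 0.626^2 = 0.328884
P(M+6) = 4 × 0.374^1 × 0.626^3 = 0.366990
P(M+8) = 0.626^4 = 0.153567
The M+6 peak is largest (0.366990); scaling to 100 gives 5.3 : 35.7 : 89.6 : 100.0 : 41.8.

5.3 : 35.7 : 89.6 : 100.0 : 41.8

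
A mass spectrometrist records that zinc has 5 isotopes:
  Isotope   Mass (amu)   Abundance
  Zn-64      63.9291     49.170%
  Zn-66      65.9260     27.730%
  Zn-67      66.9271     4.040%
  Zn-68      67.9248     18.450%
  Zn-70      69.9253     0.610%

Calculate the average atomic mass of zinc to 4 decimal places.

The abundance-weighted mean is 0.49170 × 63.9291 + 0.27730 × 65.9260 + 0.04040 × 66.9271 + 0.18450 × 67.9248 + 0.00610 × 69.9253
= 31.43394 + 18.28128 + 2.70385 + 12.53213 + 0.42654 = 65.37774 amu

65.3777 amu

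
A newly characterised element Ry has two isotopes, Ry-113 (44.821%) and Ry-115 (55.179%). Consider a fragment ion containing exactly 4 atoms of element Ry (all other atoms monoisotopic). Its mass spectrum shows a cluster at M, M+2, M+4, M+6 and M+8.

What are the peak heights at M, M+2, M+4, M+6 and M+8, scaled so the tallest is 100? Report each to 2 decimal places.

The 4 Ry atoms are independent, so intensities follow the terms of (0.44821 + 0.55179)^4.
P(M) = 0.44821^4 = 0.040358
P(M+2) = 4 × 0.44821^3 × 0.55179^1 = 0.198737
P(M+4) = 6 × 0.44821^2 × 0.55179^2 = 0.366997
P(M+6) = 4 × 0.44821^1 × 0.55179^3 = 0.301206
P(M+8) = 0.55179^4 = 0.092703
The M+4 peak is largest (0.366997); scaling to 100 gives 11.00 : 54.15 : 100.00 : 82.07 : 25.26.

11.00 : 54.15 : 100.00 : 82.07 : 25.26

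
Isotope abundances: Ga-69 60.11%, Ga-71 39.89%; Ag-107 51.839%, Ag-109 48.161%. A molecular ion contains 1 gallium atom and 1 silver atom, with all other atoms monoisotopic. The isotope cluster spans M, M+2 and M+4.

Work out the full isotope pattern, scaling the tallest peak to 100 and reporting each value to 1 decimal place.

62.8 : 100.0 : 38.7

Gallium pattern (n=1): 0.6011 : 0.3989
Silver pattern (n=1): 0.51839 : 0.48161
Convolve the two distributions (both contribute in 2-u steps):
  M: 0.6011×0.51839 = 0.311604
  M+2: 0.6011×0.48161 + 0.3989×0.51839 = 0.496282
  M+4: 0.3989×0.48161 = 0.192114
Scale to base peak (0.496282) = 100: 62.8 : 100.0 : 38.7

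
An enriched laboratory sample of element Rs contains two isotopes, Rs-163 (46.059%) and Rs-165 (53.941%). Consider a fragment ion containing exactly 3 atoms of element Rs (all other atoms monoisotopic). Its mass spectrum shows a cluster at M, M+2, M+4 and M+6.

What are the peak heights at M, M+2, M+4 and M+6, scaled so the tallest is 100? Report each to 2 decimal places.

Expanding (0.46059 + 0.53941)^3:
P(M) = 0.46059^3 = 0.097711
P(M+2) = 3 × 0.46059^2 × 0.53941^1 = 0.343296
P(M+4) = 3 × 0.46059^1 × 0.53941^2 = 0.402044
P(M+6) = 0.53941^3 = 0.156948
The M+4 peak is largest (0.402044); scaling to 100 gives 24.30 : 85.39 : 100.00 : 39.04.

24.30 : 85.39 : 100.00 : 39.04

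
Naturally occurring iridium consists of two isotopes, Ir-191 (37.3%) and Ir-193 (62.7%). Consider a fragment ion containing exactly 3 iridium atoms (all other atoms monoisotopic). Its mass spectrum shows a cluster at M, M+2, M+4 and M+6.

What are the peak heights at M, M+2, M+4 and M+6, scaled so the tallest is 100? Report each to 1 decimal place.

The 3 Ir atoms are independent, so intensities follow the terms of (0.373 + 0.627)^3.
P(M) = 0.373^3 = 0.051895
P(M+2) = 3 × 0.373^2 × 0.627^1 = 0.261702
P(M+4) = 3 × 0.373^1 × 0.627^2 = 0.439911
P(M+6) = 0.627^3 = 0.246492
The M+4 peak is largest (0.439911); scaling to 100 gives 11.8 : 59.5 : 100.0 : 56.0.

11.8 : 59.5 : 100.0 : 56.0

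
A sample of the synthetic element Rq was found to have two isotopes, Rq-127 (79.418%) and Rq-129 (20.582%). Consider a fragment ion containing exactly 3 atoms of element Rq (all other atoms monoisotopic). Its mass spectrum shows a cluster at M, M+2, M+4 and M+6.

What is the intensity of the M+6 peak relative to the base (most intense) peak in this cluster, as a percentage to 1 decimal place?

1.7%

(0.79418 + 0.20582)^3 gives M 0.5009, M+2 0.3894, M+4 0.1009, M+6 0.0087; the largest is M.
P(M) = C(3,0) × 0.79418^3 × 0.20582^0 = 1 × 0.5009067 × 1.0000 = 0.500907 (base)
P(M+6) = C(3,3) × 0.79418^0 × 0.20582^3 = 1 × 1.0000 × 0.00871892 = 0.008719
Relative intensity = 0.008719 / 0.500907 × 100 = 1.7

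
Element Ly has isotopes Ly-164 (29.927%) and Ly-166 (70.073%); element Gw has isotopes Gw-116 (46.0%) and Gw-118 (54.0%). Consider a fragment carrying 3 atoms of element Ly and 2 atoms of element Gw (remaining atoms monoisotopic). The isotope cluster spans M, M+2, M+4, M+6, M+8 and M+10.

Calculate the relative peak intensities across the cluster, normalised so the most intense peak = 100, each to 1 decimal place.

Element Ly pattern (n=3): 0.02680338 : 0.18827746 : 0.44084494 : 0.34407422
Element Gw pattern (n=2): 0.2116 : 0.4968 : 0.2916
Convolve the two distributions (both contribute in 2-u steps):
  M: 0.02680338×0.2116 = 0.005672
  M+2: 0.02680338×0.4968 + 0.18827746×0.2116 = 0.053155
  M+4: 0.02680338×0.2916 + 0.18827746×0.4968 + 0.44084494×0.2116 = 0.194635
  M+6: 0.18827746×0.2916 + 0.44084494×0.4968 + 0.34407422×0.2116 = 0.346720
  M+8: 0.44084494×0.2916 + 0.34407422×0.4968 = 0.299486
  M+10: 0.34407422×0.2916 = 0.100332
Scale to base peak (0.346720) = 100: 1.6 : 15.3 : 56.1 : 100.0 : 86.4 : 28.9

1.6 : 15.3 : 56.1 : 100.0 : 86.4 : 28.9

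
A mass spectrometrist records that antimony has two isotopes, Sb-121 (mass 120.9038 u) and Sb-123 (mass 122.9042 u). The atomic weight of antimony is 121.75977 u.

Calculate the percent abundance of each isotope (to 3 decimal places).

With x = fraction of Sb-121 (so Sb-123 is 1 − x):
120.9038·x + 122.9042·(1 − x) = 121.75977
(120.9038 − 122.9042)·x = 121.75977 − 122.9042
x = -1.14443 / -2.0004 = 0.57210 → 57.210% Sb-121, 42.790% Sb-123.

Sb-121: 57.210%, Sb-123: 42.790%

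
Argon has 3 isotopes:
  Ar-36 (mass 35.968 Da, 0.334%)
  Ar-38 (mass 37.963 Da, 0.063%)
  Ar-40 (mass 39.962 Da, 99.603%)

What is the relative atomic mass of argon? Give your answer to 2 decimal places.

39.95 Da

Weight each isotope mass by its fractional abundance: 0.00334 × 35.968 + 0.00063 × 37.963 + 0.99603 × 39.962
= 0.1201 + 0.0239 + 39.8034 = 39.9474 Da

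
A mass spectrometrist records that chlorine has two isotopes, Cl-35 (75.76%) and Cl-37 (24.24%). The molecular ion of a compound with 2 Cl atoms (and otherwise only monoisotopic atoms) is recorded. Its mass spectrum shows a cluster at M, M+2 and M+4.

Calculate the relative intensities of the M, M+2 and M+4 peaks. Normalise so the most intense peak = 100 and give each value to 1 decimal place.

100.0 : 64.0 : 10.2

The 2 Cl atoms are independent, so intensities follow the terms of (0.7576 + 0.2424)^2.
P(M) = 0.7576^2 = 0.573958
P(M+2) = 2 × 0.7576^1 × 0.2424^1 = 0.367284
P(M+4) = 0.2424^2 = 0.058758
The M peak is largest (0.573958); scaling to 100 gives 100.0 : 64.0 : 10.2.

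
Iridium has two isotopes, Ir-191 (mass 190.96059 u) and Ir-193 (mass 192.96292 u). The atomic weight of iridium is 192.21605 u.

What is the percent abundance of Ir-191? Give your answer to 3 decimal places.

Writing the weighted mean with unknown fraction x of Ir-191:
190.96059·x + 192.96292·(1 − x) = 192.21605
(190.96059 − 192.96292)·x = 192.21605 − 192.96292
x = -0.74687 / -2.00233 = 0.37300 → 37.300% Ir-191, 62.700% Ir-193.

37.300%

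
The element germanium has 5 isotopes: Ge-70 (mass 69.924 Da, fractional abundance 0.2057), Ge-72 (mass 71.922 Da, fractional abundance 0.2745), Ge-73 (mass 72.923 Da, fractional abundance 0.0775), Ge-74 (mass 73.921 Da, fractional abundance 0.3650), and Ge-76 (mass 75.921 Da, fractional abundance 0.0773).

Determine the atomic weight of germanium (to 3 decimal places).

72.627 Da

Ar = Σ fᵢ·mᵢ = 0.2057 × 69.924 + 0.2745 × 71.922 + 0.0775 × 72.923 + 0.3650 × 73.921 + 0.0773 × 75.921
= 14.3834 + 19.7426 + 5.6515 + 26.9812 + 5.8687 = 72.6274 Da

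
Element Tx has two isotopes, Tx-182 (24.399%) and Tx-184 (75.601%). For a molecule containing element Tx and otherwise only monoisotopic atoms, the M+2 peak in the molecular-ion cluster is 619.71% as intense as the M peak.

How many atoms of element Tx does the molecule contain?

2

With n Tx atoms, P(M+2)/P(M) = C(n,1)·p^(n−1)q / p^n = n·q/p = n · 0.75601/0.24399.
n = 6.1971 × 0.24399/0.75601 = 2.00 ≈ 2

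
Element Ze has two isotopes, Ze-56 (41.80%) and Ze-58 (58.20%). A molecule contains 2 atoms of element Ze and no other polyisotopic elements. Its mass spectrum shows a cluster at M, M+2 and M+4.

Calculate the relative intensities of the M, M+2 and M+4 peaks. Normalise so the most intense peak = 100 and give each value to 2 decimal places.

The 2 Ze atoms are independent, so intensities follow the terms of (0.4180 + 0.5820)^2.
P(M) = 0.4180^2 = 0.174724
P(M+2) = 2 × 0.4180^1 × 0.5820^1 = 0.486552
P(M+4) = 0.5820^2 = 0.338724
The M+2 peak is largest (0.486552); scaling to 100 gives 35.91 : 100.00 : 69.62.

35.91 : 100.00 : 69.62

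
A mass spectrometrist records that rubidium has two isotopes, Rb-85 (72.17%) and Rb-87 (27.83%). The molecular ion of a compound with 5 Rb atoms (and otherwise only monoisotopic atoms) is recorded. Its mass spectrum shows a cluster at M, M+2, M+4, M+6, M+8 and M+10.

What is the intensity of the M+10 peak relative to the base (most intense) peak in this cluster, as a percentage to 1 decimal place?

Binomial terms of (0.7217 + 0.2783)^5: M 0.1958, M+2 0.3775, M+4 0.2911, M+6 0.1123, M+8 0.0216, M+10 0.0017 → M+2 is the base peak.
P(M+2) = C(5,1) × 0.7217^4 × 0.2783^1 = 5 × 0.27128565 × 0.2783 = 0.377494 (base)
P(M+10) = C(5,5) × 0.7217^0 × 0.2783^5 = 1 × 1.0000 × 0.00166942 = 0.001669
Relative intensity = 0.001669 / 0.377494 × 100 = 0.4

0.4%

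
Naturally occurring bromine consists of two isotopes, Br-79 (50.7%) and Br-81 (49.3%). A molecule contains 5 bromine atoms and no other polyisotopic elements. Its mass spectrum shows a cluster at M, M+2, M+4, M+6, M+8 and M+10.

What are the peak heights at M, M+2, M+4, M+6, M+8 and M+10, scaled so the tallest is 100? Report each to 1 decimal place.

10.6 : 51.4 : 100.0 : 97.2 : 47.3 : 9.2

The 5 Br atoms are independent, so intensities follow the terms of (0.507 + 0.493)^5.
P(M) = 0.507^5 = 0.033500
P(M+2) = 5 × 0.507^4 × 0.493^1 = 0.162873
P(M+4) = 10 × 0.507^3 × 0.493^2 = 0.316751
P(M+6) = 10 × 0.507^2 × 0.493^3 = 0.308004
P(M+8) = 5 × 0.507^1 × 0.493^4 = 0.149750
P(M+10) = 0.493^5 = 0.029123
The M+4 peak is largest (0.316751); scaling to 100 gives 10.6 : 51.4 : 100.0 : 97.2 : 47.3 : 9.2.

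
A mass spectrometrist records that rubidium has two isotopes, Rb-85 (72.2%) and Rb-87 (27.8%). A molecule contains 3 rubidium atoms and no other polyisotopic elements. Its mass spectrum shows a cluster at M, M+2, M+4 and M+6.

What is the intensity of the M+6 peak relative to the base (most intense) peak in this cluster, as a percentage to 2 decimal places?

4.94%

Term probabilities: M 0.3764, M+2 0.4348, M+4 0.1674, M+6 0.0215. Base peak = M+2.
P(M+2) = C(3,1) × 0.722^2 × 0.278^1 = 3 × 0.521284 × 0.2780 = 0.434751 (base)
P(M+6) = C(3,3) × 0.722^0 × 0.278^3 = 1 × 1.0000 × 0.02148495 = 0.021485
Relative intensity = 0.021485 / 0.434751 × 100 = 4.94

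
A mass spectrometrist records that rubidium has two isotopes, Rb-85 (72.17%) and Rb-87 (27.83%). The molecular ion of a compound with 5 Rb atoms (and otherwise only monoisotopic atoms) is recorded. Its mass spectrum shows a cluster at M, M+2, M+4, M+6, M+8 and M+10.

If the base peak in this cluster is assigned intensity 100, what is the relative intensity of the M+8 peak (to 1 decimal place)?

5.7

(0.7217 + 0.2783)^5 gives M 0.1958, M+2 0.3775, M+4 0.2911, M+6 0.1123, M+8 0.0216, M+10 0.0017; the largest is M+2.
P(M+2) = C(5,1) × 0.7217^4 × 0.2783^1 = 5 × 0.27128565 × 0.2783 = 0.377494 (base)
P(M+8) = C(5,4) × 0.7217^1 × 0.2783^4 = 5 × 0.7217 × 0.00599864 = 0.021646
Relative intensity = 0.021646 / 0.377494 × 100 = 5.7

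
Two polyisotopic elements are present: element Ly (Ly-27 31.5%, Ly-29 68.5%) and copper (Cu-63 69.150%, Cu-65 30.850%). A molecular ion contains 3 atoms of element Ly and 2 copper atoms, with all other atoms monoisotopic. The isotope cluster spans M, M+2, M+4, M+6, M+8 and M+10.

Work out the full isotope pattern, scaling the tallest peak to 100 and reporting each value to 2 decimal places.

Element Ly pattern (n=3): 0.03125588 : 0.20390738 : 0.44341763 : 0.32141913
Copper pattern (n=2): 0.47817225 : 0.4266555 : 0.09517225
Convolve the two distributions (both contribute in 2-u steps):
  M: 0.03125588×0.47817225 = 0.014946
  M+2: 0.03125588×0.4266555 + 0.20390738×0.47817225 = 0.110838
  M+4: 0.03125588×0.09517225 + 0.20390738×0.4266555 + 0.44341763×0.47817225 = 0.302003
  M+6: 0.20390738×0.09517225 + 0.44341763×0.4266555 + 0.32141913×0.47817225 = 0.362287
  M+8: 0.44341763×0.09517225 + 0.32141913×0.4266555 = 0.179336
  M+10: 0.32141913×0.09517225 = 0.030590
Scale to base peak (0.362287) = 100: 4.13 : 30.59 : 83.36 : 100.00 : 49.50 : 8.44

4.13 : 30.59 : 83.36 : 100.00 : 49.50 : 8.44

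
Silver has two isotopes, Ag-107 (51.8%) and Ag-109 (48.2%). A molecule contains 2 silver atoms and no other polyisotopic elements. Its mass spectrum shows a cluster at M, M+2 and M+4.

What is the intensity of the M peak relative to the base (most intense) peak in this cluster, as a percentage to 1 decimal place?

Binomial terms of (0.518 + 0.482)^2: M 0.2683, M+2 0.4994, M+4 0.2323 → M+2 is the base peak.
P(M+2) = C(2,1) × 0.518^1 × 0.482^1 = 2 × 0.5180 × 0.4820 = 0.499352 (base)
P(M) = C(2,0) × 0.518^2 × 0.482^0 = 1 × 0.268324 × 1.0000 = 0.268324
Relative intensity = 0.268324 / 0.499352 × 100 = 53.7

53.7%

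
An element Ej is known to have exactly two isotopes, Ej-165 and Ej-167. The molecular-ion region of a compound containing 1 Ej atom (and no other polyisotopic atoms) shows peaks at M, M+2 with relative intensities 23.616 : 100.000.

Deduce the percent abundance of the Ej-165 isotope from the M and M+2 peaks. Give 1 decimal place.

Let p = fractional abundance of Ej-165. I(M+2)/I(M) = [C(1,1)·p^0·(1−p)] / p^1 = 1·(1−p)/p = 100.000/23.616 = 4.2344
(1−p)/p = 4.2344/1 = 4.2344  ⇒  p = 1/(1 + 4.2344) = 0.1910
Ej-165: 19.1%, Ej-167: 80.9%.

19.1%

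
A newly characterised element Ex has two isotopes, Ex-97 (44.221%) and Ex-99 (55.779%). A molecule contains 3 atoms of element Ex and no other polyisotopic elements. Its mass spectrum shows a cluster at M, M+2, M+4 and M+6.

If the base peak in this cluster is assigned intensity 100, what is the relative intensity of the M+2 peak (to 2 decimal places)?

79.28

(0.44221 + 0.55779)^3 gives M 0.0865, M+2 0.3272, M+4 0.4128, M+6 0.1735; the largest is M+4.
P(M+4) = C(3,2) × 0.44221^1 × 0.55779^2 = 3 × 0.44221 × 0.31112968 = 0.412754 (base)
P(M+2) = C(3,1) × 0.44221^2 × 0.55779^1 = 3 × 0.19554968 × 0.55779 = 0.327227
Relative intensity = 0.327227 / 0.412754 × 100 = 79.28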